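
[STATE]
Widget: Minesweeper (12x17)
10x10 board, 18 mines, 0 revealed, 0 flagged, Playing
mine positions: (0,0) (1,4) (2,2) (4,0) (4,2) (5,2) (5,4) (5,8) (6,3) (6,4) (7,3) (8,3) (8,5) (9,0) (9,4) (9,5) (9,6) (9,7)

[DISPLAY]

■■■■■■■■■■  
■■■■■■■■■■  
■■■■■■■■■■  
■■■■■■■■■■  
■■■■■■■■■■  
■■■■■■■■■■  
■■■■■■■■■■  
■■■■■■■■■■  
■■■■■■■■■■  
■■■■■■■■■■  
            
            
            
            
            
            
            


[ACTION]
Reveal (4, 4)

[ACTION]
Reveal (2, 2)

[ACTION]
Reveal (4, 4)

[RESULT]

✹■■■■■■■■■  
■■■■✹■■■■■  
■■✹■■■■■■■  
■■■■■■■■■■  
✹■✹■1■■■■■  
■■✹■✹■■■✹■  
■■■✹✹■■■■■  
■■■✹■■■■■■  
■■■✹■✹■■■■  
✹■■■✹✹✹✹■■  
            
            
            
            
            
            
            


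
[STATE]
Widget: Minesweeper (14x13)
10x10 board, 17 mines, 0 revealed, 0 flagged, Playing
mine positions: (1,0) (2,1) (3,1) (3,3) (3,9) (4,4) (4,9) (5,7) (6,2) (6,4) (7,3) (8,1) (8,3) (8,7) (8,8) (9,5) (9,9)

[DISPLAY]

■■■■■■■■■■    
■■■■■■■■■■    
■■■■■■■■■■    
■■■■■■■■■■    
■■■■■■■■■■    
■■■■■■■■■■    
■■■■■■■■■■    
■■■■■■■■■■    
■■■■■■■■■■    
■■■■■■■■■■    
              
              
              


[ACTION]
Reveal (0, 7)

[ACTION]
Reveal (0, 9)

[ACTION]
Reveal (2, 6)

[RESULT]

■1            
■21           
■■311   11    
■■■■21  2■    
■■■■■1113■    
■■■■■■■■■■    
■■■■■■■■■■    
■■■■■■■■■■    
■■■■■■■■■■    
■■■■■■■■■■    
              
              
              


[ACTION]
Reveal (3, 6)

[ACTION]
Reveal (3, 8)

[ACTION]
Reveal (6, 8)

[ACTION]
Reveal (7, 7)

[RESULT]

■1            
■21           
■■311   11    
■■■■21  2■    
■■■■■1113■    
■■■■■■■■■■    
■■■■■■■■1■    
■■■■■■■2■■    
■■■■■■■■■■    
■■■■■■■■■■    
              
              
              


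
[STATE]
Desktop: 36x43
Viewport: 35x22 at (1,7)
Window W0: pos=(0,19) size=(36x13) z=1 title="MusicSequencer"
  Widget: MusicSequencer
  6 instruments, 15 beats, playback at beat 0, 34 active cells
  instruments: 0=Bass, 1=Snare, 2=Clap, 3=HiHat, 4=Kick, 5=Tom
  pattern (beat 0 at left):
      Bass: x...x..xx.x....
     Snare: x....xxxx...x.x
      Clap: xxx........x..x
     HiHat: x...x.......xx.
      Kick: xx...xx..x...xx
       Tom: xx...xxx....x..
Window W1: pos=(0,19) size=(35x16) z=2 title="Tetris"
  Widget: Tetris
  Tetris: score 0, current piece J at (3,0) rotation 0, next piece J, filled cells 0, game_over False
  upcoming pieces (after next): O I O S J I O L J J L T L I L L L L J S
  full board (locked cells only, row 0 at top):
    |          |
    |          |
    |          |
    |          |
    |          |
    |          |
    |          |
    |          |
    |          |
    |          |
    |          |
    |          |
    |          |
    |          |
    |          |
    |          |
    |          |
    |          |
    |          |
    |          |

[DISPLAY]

                                   
                                   
                                   
                                   
                                   
                                   
                                   
                                   
                                   
                                   
                                   
                                   
━━━━━━━━━━━━━━━━━━━━━━━━━━━━━━━━━┓┓
 Tetris                          ┃┃
─────────────────────────────────┨┨
          │Next:                 ┃┃
          │█                     ┃┃
          │███                   ┃┃
          │                      ┃┃
          │                      ┃┃
          │                      ┃┃
          │Score:                ┃┃


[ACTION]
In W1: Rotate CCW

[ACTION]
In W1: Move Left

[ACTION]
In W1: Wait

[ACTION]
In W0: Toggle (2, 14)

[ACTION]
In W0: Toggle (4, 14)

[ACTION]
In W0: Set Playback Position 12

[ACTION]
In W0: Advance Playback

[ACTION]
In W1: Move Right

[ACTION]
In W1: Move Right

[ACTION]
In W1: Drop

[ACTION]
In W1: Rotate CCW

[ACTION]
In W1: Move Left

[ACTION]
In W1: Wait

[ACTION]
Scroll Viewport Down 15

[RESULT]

─────────────────────────────────┨┨
          │Next:                 ┃┃
          │█                     ┃┃
          │███                   ┃┃
          │                      ┃┃
          │                      ┃┃
          │                      ┃┃
          │Score:                ┃┃
          │0                     ┃┃
          │                      ┃┃
          │                      ┃┛
          │                      ┃ 
          │                      ┃ 
━━━━━━━━━━━━━━━━━━━━━━━━━━━━━━━━━┛ 
                                   
                                   
                                   
                                   
                                   
                                   
                                   
                                   


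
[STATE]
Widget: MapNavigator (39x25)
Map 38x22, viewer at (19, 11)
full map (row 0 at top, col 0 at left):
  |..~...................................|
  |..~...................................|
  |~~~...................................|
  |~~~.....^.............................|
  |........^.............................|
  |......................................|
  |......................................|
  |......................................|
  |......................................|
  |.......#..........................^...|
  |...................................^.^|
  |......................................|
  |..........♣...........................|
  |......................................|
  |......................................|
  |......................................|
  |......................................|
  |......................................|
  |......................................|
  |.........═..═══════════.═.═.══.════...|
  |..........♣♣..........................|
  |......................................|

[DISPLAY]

                                       
..~................................... 
..~................................... 
~~~................................... 
~~~.....^............................. 
........^............................. 
...................................... 
...................................... 
...................................... 
...................................... 
.......#..........................^... 
...................................^.^ 
...................@.................. 
..........♣........................... 
...................................... 
...................................... 
...................................... 
...................................... 
...................................... 
...................................... 
.........═..═══════════.═.═.══.════... 
..........♣♣.......................... 
...................................... 
                                       
                                       


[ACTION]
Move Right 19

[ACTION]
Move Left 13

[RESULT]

                                       
.................................      
.................................      
.................................      
...^.............................      
...^.............................      
.................................      
.................................      
.................................      
.................................      
..#..........................^...      
..............................^.^      
...................@.............      
.....♣...........................      
.................................      
.................................      
.................................      
.................................      
.................................      
.................................      
....═..═══════════.═.═.══.════...      
.....♣♣..........................      
.................................      
                                       
                                       


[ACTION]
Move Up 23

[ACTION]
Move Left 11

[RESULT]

                                       
                                       
                                       
                                       
                                       
                                       
                                       
                                       
                                       
                                       
                                       
                                       
      ..~..........@...................
      ..~..............................
      ~~~..............................
      ~~~.....^........................
      ........^........................
      .................................
      .................................
      .................................
      .................................
      .......#.........................
      .................................
      .................................
      ..........♣......................


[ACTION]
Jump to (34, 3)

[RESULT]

                                       
                                       
                                       
                                       
                                       
                                       
                                       
                                       
                                       
.......................                
.......................                
.......................                
...................@...                
.......................                
.......................                
.......................                
.......................                
.......................                
...................^...                
....................^.^                
.......................                
.......................                
.......................                
.......................                
.......................                


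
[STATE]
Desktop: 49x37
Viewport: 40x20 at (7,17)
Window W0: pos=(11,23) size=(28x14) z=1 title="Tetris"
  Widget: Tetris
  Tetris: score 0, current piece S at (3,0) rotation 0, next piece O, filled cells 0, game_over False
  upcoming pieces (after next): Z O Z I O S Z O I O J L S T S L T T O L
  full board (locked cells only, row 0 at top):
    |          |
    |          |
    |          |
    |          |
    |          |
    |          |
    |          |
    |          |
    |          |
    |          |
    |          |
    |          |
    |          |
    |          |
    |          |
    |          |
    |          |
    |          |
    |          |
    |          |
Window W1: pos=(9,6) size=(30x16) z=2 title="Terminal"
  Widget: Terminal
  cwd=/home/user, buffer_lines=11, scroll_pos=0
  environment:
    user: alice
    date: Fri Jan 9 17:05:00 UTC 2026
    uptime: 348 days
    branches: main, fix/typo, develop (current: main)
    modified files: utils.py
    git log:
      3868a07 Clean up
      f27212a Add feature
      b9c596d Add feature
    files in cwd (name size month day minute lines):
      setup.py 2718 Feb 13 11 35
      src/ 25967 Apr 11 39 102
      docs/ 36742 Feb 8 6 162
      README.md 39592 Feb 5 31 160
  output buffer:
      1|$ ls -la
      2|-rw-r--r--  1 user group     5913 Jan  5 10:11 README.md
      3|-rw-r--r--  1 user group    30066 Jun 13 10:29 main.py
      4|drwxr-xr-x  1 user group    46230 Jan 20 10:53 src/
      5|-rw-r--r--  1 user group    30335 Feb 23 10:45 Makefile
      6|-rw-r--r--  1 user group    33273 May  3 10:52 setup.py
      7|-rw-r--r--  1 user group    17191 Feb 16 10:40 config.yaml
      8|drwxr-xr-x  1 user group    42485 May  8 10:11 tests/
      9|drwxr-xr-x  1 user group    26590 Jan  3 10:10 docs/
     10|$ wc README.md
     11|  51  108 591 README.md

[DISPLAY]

  ┃drwxr-xr-x  1 user group    ┃        
  ┃$ wc README.md              ┃        
  ┃  51  108 591 README.md     ┃        
  ┃$ █                         ┃        
  ┗━━━━━━━━━━━━━━━━━━━━━━━━━━━━┛        
                                        
    ┏━━━━━━━━━━━━━━━━━━━━━━━━━━┓        
    ┃ Tetris                   ┃        
    ┠──────────────────────────┨        
    ┃          │Next:          ┃        
    ┃          │▓▓             ┃        
    ┃          │▓▓             ┃        
    ┃          │               ┃        
    ┃          │               ┃        
    ┃          │               ┃        
    ┃          │Score:         ┃        
    ┃          │0              ┃        
    ┃          │               ┃        
    ┃          │               ┃        
    ┗━━━━━━━━━━━━━━━━━━━━━━━━━━┛        


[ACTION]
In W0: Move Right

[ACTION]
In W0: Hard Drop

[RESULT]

  ┃drwxr-xr-x  1 user group    ┃        
  ┃$ wc README.md              ┃        
  ┃  51  108 591 README.md     ┃        
  ┃$ █                         ┃        
  ┗━━━━━━━━━━━━━━━━━━━━━━━━━━━━┛        
                                        
    ┏━━━━━━━━━━━━━━━━━━━━━━━━━━┓        
    ┃ Tetris                   ┃        
    ┠──────────────────────────┨        
    ┃          │Next:          ┃        
    ┃          │▓▓             ┃        
    ┃          │ ▓▓            ┃        
    ┃          │               ┃        
    ┃          │               ┃        
    ┃          │               ┃        
    ┃          │Score:         ┃        
    ┃          │0              ┃        
    ┃     ░░   │               ┃        
    ┃    ░░    │               ┃        
    ┗━━━━━━━━━━━━━━━━━━━━━━━━━━┛        


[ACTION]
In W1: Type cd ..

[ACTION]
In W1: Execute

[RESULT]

  ┃  51  108 591 README.md     ┃        
  ┃$ cd ..                     ┃        
  ┃                            ┃        
  ┃$ █                         ┃        
  ┗━━━━━━━━━━━━━━━━━━━━━━━━━━━━┛        
                                        
    ┏━━━━━━━━━━━━━━━━━━━━━━━━━━┓        
    ┃ Tetris                   ┃        
    ┠──────────────────────────┨        
    ┃          │Next:          ┃        
    ┃          │▓▓             ┃        
    ┃          │ ▓▓            ┃        
    ┃          │               ┃        
    ┃          │               ┃        
    ┃          │               ┃        
    ┃          │Score:         ┃        
    ┃          │0              ┃        
    ┃     ░░   │               ┃        
    ┃    ░░    │               ┃        
    ┗━━━━━━━━━━━━━━━━━━━━━━━━━━┛        


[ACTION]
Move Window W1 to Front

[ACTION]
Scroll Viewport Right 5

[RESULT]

┃  51  108 591 README.md     ┃          
┃$ cd ..                     ┃          
┃                            ┃          
┃$ █                         ┃          
┗━━━━━━━━━━━━━━━━━━━━━━━━━━━━┛          
                                        
  ┏━━━━━━━━━━━━━━━━━━━━━━━━━━┓          
  ┃ Tetris                   ┃          
  ┠──────────────────────────┨          
  ┃          │Next:          ┃          
  ┃          │▓▓             ┃          
  ┃          │ ▓▓            ┃          
  ┃          │               ┃          
  ┃          │               ┃          
  ┃          │               ┃          
  ┃          │Score:         ┃          
  ┃          │0              ┃          
  ┃     ░░   │               ┃          
  ┃    ░░    │               ┃          
  ┗━━━━━━━━━━━━━━━━━━━━━━━━━━┛          


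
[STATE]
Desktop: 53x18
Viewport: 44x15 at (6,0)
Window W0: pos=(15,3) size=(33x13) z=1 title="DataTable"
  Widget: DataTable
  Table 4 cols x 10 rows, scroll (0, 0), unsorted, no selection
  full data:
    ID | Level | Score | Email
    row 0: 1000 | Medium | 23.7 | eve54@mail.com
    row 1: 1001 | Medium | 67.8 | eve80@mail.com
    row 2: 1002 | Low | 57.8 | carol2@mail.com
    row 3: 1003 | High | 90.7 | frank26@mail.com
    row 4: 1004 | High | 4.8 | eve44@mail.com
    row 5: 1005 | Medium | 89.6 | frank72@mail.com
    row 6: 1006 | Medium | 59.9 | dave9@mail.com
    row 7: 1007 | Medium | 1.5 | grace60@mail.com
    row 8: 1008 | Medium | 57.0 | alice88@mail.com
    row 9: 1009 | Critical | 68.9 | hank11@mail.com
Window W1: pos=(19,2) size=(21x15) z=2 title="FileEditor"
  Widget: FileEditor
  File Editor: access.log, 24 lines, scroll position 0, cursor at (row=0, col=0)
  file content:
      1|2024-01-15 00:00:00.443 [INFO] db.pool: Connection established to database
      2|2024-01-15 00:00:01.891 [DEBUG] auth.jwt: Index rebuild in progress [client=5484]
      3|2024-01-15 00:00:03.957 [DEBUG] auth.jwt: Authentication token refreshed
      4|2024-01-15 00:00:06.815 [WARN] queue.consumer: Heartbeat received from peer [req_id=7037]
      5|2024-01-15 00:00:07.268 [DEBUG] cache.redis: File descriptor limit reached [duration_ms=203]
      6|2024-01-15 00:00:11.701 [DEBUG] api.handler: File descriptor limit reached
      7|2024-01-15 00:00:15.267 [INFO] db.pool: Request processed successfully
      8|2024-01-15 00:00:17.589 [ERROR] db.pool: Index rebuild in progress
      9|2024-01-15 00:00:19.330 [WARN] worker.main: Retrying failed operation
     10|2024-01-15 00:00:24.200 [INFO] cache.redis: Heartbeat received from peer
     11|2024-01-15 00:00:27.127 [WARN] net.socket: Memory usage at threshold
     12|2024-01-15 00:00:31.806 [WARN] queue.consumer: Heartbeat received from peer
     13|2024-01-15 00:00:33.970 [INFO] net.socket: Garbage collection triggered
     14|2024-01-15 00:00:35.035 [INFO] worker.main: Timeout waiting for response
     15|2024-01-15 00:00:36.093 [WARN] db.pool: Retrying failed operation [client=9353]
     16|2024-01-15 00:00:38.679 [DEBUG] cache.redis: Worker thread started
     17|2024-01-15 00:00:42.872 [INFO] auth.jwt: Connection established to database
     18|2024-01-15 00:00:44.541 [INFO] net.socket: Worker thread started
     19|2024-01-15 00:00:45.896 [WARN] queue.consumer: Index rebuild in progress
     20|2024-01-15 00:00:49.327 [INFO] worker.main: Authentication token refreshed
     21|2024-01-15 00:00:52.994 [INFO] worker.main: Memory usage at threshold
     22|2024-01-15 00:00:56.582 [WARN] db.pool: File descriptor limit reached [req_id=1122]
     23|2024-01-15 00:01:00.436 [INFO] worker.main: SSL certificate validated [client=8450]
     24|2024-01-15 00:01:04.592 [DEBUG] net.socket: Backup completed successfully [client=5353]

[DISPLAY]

                                            
                                            
             ┏━━━━━━━━━━━━━━━━━━━┓          
         ┏━━━┃ FileEditor        ┃━━━━━━━┓  
         ┃ Da┠───────────────────┨       ┃  
         ┠───┃█024-01-15 00:00:0▲┃───────┨  
         ┃ID ┃2024-01-15 00:00:0█┃l      ┃  
         ┃───┃2024-01-15 00:00:0░┃───────┃  
         ┃100┃2024-01-15 00:00:0░┃4@mail.┃  
         ┃100┃2024-01-15 00:00:0░┃0@mail.┃  
         ┃100┃2024-01-15 00:00:1░┃l2@mail┃  
         ┃100┃2024-01-15 00:00:1░┃k26@mai┃  
         ┃100┃2024-01-15 00:00:1░┃4@mail.┃  
         ┃100┃2024-01-15 00:00:1░┃k72@mai┃  
         ┃100┃2024-01-15 00:00:2░┃9@mail.┃  


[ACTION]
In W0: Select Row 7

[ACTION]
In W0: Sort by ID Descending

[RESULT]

                                            
                                            
             ┏━━━━━━━━━━━━━━━━━━━┓          
         ┏━━━┃ FileEditor        ┃━━━━━━━┓  
         ┃ Da┠───────────────────┨       ┃  
         ┠───┃█024-01-15 00:00:0▲┃───────┨  
         ┃ID ┃2024-01-15 00:00:0█┃l      ┃  
         ┃───┃2024-01-15 00:00:0░┃───────┃  
         ┃100┃2024-01-15 00:00:0░┃11@mail┃  
         ┃100┃2024-01-15 00:00:0░┃e88@mai┃  
         ┃100┃2024-01-15 00:00:1░┃e60@mai┃  
         ┃100┃2024-01-15 00:00:1░┃9@mail.┃  
         ┃100┃2024-01-15 00:00:1░┃k72@mai┃  
         ┃100┃2024-01-15 00:00:1░┃4@mail.┃  
         ┃100┃2024-01-15 00:00:2░┃k26@mai┃  


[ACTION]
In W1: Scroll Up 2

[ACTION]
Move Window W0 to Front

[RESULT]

                                            
                                            
             ┏━━━━━━━━━━━━━━━━━━━┓          
         ┏━━━━━━━━━━━━━━━━━━━━━━━━━━━━━━━┓  
         ┃ DataTable                     ┃  
         ┠───────────────────────────────┨  
         ┃ID ▼│Level   │Score│Email      ┃  
         ┃────┼────────┼─────┼───────────┃  
         ┃1009│Critical│68.9 │hank11@mail┃  
         ┃1008│Medium  │57.0 │alice88@mai┃  
         ┃1007│Medium  │1.5  │grace60@mai┃  
         ┃1006│Medium  │59.9 │dave9@mail.┃  
         ┃1005│Medium  │89.6 │frank72@mai┃  
         ┃1004│High    │4.8  │eve44@mail.┃  
         ┃1003│High    │90.7 │frank26@mai┃  


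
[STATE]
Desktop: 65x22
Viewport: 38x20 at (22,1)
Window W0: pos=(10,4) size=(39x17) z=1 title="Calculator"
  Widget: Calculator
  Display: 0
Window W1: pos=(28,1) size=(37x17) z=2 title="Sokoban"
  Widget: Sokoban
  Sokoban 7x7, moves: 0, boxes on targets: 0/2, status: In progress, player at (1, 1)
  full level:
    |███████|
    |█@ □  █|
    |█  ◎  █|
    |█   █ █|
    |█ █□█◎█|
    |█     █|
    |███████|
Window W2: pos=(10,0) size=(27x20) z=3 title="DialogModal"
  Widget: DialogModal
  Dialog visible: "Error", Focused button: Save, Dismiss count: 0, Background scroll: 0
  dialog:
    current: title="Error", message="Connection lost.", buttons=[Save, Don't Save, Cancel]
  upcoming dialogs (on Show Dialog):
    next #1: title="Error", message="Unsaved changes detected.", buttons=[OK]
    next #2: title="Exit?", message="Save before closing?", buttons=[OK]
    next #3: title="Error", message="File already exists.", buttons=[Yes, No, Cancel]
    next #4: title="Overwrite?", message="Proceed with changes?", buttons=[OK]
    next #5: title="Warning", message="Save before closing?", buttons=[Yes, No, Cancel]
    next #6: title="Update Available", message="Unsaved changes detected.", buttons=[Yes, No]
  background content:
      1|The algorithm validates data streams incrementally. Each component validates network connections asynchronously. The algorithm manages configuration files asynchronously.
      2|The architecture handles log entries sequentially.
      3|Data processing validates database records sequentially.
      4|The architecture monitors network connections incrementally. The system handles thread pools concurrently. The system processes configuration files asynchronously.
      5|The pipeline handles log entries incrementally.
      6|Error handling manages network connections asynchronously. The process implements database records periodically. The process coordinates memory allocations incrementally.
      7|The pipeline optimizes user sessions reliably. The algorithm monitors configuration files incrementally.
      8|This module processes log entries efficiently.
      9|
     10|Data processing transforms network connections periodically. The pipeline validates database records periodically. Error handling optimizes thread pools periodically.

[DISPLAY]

l             ┃━━━━━━━━━━━━━━━━━━━━━━━
──────────────┨                       
hm validates d┃───────────────────────
cture handles ┃                       
sing validates┃                       
cture monitors┃                       
e handles log ┃                       
───────────┐ne┃                       
rror       │us┃                       
tion lost. │og┃                       
Don't Save │  ┃  0/2                  
───────────┘rm┃                       
              ┃                       
              ┃                       
              ┃                       
              ┃                       
              ┃━━━━━━━━━━━━━━━━━━━━━━━
              ┃           ┃           
━━━━━━━━━━━━━━┛           ┃           
━━━━━━━━━━━━━━━━━━━━━━━━━━┛           


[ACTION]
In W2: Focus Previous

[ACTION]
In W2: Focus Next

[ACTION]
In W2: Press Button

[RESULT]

l             ┃━━━━━━━━━━━━━━━━━━━━━━━
──────────────┨                       
hm validates d┃───────────────────────
cture handles ┃                       
sing validates┃                       
cture monitors┃                       
e handles log ┃                       
ing manages ne┃                       
e optimizes us┃                       
 processes log┃                       
              ┃  0/2                  
sing transform┃                       
              ┃                       
              ┃                       
              ┃                       
              ┃                       
              ┃━━━━━━━━━━━━━━━━━━━━━━━
              ┃           ┃           
━━━━━━━━━━━━━━┛           ┃           
━━━━━━━━━━━━━━━━━━━━━━━━━━┛           


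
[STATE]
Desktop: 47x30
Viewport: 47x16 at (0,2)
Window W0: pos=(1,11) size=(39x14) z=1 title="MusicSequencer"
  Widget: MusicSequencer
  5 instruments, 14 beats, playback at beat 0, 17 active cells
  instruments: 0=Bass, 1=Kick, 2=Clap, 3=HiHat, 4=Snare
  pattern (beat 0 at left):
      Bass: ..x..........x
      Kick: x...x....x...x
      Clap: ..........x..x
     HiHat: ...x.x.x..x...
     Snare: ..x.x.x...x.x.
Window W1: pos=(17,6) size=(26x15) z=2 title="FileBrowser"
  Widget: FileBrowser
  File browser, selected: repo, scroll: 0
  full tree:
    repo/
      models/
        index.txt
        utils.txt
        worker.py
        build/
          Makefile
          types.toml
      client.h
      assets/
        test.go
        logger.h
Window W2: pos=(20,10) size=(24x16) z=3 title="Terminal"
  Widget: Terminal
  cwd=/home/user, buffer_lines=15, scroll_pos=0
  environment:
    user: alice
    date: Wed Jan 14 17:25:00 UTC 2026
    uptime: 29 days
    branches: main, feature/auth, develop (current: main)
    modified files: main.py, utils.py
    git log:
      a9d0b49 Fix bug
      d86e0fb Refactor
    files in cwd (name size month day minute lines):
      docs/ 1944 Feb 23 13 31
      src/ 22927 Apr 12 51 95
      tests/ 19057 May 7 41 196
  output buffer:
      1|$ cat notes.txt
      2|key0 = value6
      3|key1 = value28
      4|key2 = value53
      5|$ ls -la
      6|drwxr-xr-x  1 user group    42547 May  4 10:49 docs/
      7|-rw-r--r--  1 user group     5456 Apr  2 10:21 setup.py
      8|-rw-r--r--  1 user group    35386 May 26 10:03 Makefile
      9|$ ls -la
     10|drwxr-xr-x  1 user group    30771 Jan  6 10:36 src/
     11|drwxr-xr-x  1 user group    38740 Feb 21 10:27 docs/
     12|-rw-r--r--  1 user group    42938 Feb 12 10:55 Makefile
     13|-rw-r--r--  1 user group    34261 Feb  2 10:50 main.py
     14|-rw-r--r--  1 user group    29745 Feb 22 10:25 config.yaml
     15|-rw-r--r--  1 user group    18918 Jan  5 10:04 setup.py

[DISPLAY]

                                               
                                               
                                               
                                               
                 ┏━━━━━━━━━━━━━━━━━━━━━━━━┓    
                 ┃ FileBrowser            ┃    
                 ┠────────────────────────┨    
                 ┃> [-] repo/             ┃    
                 ┃  ┏━━━━━━━━━━━━━━━━━━━━━━┓   
 ┏━━━━━━━━━━━━━━━┃  ┃ Terminal             ┃   
 ┃ MusicSequencer┃  ┠──────────────────────┨   
 ┠───────────────┃  ┃$ cat notes.txt       ┃   
 ┃      ▼12345678┃  ┃key0 = value6         ┃   
 ┃  Bass··█······┃  ┃key1 = value28        ┃   
 ┃  Kick█···█····┃  ┃key2 = value53        ┃   
 ┃  Clap·········┃  ┃$ ls -la              ┃   


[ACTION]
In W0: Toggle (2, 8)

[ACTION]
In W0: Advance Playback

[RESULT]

                                               
                                               
                                               
                                               
                 ┏━━━━━━━━━━━━━━━━━━━━━━━━┓    
                 ┃ FileBrowser            ┃    
                 ┠────────────────────────┨    
                 ┃> [-] repo/             ┃    
                 ┃  ┏━━━━━━━━━━━━━━━━━━━━━━┓   
 ┏━━━━━━━━━━━━━━━┃  ┃ Terminal             ┃   
 ┃ MusicSequencer┃  ┠──────────────────────┨   
 ┠───────────────┃  ┃$ cat notes.txt       ┃   
 ┃      0▼2345678┃  ┃key0 = value6         ┃   
 ┃  Bass··█······┃  ┃key1 = value28        ┃   
 ┃  Kick█···█····┃  ┃key2 = value53        ┃   
 ┃  Clap········█┃  ┃$ ls -la              ┃   


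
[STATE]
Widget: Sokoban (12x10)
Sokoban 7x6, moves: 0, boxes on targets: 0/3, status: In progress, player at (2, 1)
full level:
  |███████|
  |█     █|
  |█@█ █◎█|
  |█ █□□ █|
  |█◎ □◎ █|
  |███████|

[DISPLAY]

███████     
█     █     
█@█ █◎█     
█ █□□ █     
█◎ □◎ █     
███████     
Moves: 0  0/
            
            
            


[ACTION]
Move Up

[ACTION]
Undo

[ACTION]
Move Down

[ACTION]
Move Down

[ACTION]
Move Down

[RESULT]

███████     
█     █     
█ █ █◎█     
█ █□□ █     
█+ □◎ █     
███████     
Moves: 2  0/
            
            
            


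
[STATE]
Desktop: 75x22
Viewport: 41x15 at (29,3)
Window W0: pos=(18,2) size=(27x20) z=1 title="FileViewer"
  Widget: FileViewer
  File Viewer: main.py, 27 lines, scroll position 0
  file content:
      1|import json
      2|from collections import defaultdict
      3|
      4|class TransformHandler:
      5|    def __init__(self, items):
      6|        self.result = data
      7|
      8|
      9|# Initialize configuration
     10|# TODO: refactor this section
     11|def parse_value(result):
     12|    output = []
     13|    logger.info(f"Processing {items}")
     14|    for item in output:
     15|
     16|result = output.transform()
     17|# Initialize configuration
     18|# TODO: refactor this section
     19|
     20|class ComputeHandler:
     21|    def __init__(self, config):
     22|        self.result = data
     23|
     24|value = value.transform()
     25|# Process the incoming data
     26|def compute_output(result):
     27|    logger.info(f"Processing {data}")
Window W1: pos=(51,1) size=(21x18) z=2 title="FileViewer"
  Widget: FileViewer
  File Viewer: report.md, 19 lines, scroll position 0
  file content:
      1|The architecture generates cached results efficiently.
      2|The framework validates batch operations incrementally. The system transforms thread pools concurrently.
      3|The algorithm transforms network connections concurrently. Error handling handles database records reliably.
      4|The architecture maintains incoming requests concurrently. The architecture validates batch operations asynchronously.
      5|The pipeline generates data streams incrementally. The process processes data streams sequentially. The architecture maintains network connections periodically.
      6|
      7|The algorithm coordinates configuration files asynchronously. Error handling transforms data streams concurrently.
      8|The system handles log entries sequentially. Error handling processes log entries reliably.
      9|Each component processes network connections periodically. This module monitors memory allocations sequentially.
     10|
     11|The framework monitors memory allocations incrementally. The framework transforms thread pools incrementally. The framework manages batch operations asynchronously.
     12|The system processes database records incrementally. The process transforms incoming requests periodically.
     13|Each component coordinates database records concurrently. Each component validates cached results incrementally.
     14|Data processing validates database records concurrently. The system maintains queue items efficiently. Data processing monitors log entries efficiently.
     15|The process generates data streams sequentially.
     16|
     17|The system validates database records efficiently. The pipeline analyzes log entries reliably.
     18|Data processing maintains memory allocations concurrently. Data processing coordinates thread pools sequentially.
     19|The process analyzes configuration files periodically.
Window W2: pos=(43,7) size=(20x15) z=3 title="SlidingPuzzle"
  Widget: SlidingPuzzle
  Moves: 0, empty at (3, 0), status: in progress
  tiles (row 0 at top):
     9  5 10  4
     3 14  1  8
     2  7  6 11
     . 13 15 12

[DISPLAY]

r              ┃      ┠──────────────────
───────────────┨      ┃The architecture g
n             ▲┃      ┃The framework vali
ctions import █┃      ┃The algorithm tran
              ┏━━━━━━━━━━━━━━━━━━┓cture m
sformHandler: ┃ SlidingPuzzle    ┃e gener
init__(self, i┠──────────────────┨       
lf.result = da┃┌────┬────┬────┬──┃hm coor
              ┃│  9 │  5 │ 10 │  ┃handles
              ┃├────┼────┼────┼──┃ent pro
ze configurati┃│  3 │ 14 │  1 │  ┃       
factor this se┃├────┼────┼────┼──┃rk moni
value(result):┃│  2 │  7 │  6 │ 1┃process
 = []         ┃├────┼────┼────┼──┃ent coo
.info(f"Proces┃│    │ 13 │ 15 │ 1┃sing va


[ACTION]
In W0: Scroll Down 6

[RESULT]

r              ┃      ┠──────────────────
───────────────┨      ┃The architecture g
              ▲┃      ┃The framework vali
              ░┃      ┃The algorithm tran
ze configurati┏━━━━━━━━━━━━━━━━━━┓cture m
factor this se┃ SlidingPuzzle    ┃e gener
value(result):┠──────────────────┨       
 = []         ┃┌────┬────┬────┬──┃hm coor
.info(f"Proces┃│  9 │  5 │ 10 │  ┃handles
em in output: ┃├────┼────┼────┼──┃ent pro
              ┃│  3 │ 14 │  1 │  ┃       
utput.transfor┃├────┼────┼────┼──┃rk moni
ze configurati┃│  2 │  7 │  6 │ 1┃process
factor this se┃├────┼────┼────┼──┃ent coo
              ┃│    │ 13 │ 15 │ 1┃sing va


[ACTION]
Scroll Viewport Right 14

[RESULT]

          ┃      ┠───────────────────┨   
──────────┨      ┃The architecture g▲┃   
         ▲┃      ┃The framework vali█┃   
         ░┃      ┃The algorithm tran░┃   
nfigurati┏━━━━━━━━━━━━━━━━━━┓cture m░┃   
r this se┃ SlidingPuzzle    ┃e gener░┃   
(result):┠──────────────────┨       ░┃   
         ┃┌────┬────┬────┬──┃hm coor░┃   
(f"Proces┃│  9 │  5 │ 10 │  ┃handles░┃   
 output: ┃├────┼────┼────┼──┃ent pro░┃   
         ┃│  3 │ 14 │  1 │  ┃       ░┃   
.transfor┃├────┼────┼────┼──┃rk moni░┃   
nfigurati┃│  2 │  7 │  6 │ 1┃process░┃   
r this se┃├────┼────┼────┼──┃ent coo░┃   
         ┃│    │ 13 │ 15 │ 1┃sing va▼┃   


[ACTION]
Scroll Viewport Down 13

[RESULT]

nfigurati┏━━━━━━━━━━━━━━━━━━┓cture m░┃   
r this se┃ SlidingPuzzle    ┃e gener░┃   
(result):┠──────────────────┨       ░┃   
         ┃┌────┬────┬────┬──┃hm coor░┃   
(f"Proces┃│  9 │  5 │ 10 │  ┃handles░┃   
 output: ┃├────┼────┼────┼──┃ent pro░┃   
         ┃│  3 │ 14 │  1 │  ┃       ░┃   
.transfor┃├────┼────┼────┼──┃rk moni░┃   
nfigurati┃│  2 │  7 │  6 │ 1┃process░┃   
r this se┃├────┼────┼────┼──┃ent coo░┃   
         ┃│    │ 13 │ 15 │ 1┃sing va▼┃   
ndler:   ┃└────┴────┴────┴──┃━━━━━━━━┛   
_(self, c┃Moves: 0          ┃            
sult = da┃                  ┃            
━━━━━━━━━┗━━━━━━━━━━━━━━━━━━┛            


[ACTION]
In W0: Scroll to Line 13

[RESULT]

 output: ┏━━━━━━━━━━━━━━━━━━┓cture m░┃   
         ┃ SlidingPuzzle    ┃e gener░┃   
.transfor┠──────────────────┨       ░┃   
nfigurati┃┌────┬────┬────┬──┃hm coor░┃   
r this se┃│  9 │  5 │ 10 │  ┃handles░┃   
         ┃├────┼────┼────┼──┃ent pro░┃   
ndler:   ┃│  3 │ 14 │  1 │  ┃       ░┃   
_(self, c┃├────┼────┼────┼──┃rk moni░┃   
sult = da┃│  2 │  7 │  6 │ 1┃process░┃   
         ┃├────┼────┼────┼──┃ent coo░┃   
ransform(┃│    │ 13 │ 15 │ 1┃sing va▼┃   
ncoming d┃└────┴────┴────┴──┃━━━━━━━━┛   
put(resul┃Moves: 0          ┃            
(f"Proces┃                  ┃            
━━━━━━━━━┗━━━━━━━━━━━━━━━━━━┛            
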